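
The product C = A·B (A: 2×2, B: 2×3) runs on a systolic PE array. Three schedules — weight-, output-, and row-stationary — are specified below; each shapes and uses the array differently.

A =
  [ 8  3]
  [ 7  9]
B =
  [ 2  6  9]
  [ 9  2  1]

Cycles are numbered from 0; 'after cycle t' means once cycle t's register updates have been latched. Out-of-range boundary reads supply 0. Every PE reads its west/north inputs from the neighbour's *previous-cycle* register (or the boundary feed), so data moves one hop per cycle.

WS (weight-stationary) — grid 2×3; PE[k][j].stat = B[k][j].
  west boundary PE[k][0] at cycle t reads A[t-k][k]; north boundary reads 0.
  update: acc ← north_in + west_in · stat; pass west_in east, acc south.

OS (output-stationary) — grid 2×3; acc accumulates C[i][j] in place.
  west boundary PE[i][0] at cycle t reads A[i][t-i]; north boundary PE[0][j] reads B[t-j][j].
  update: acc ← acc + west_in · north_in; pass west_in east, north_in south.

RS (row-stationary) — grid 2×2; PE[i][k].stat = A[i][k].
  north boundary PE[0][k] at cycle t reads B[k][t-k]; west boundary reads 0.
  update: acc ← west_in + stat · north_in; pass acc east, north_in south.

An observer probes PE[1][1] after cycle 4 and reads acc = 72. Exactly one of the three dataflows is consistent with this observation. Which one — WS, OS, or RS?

— WS: 2×3; PE[1][1] trace:
  @0  [1,1]  acc 0  |  →0  ↓0
  @1  [1,1]  acc 0  |  →0  ↓0
  @2  [1,1]  acc 54  |  →3  ↓54
  @3  [1,1]  acc 60  |  →9  ↓60
  @4  [1,1]  acc 0  |  →0  ↓0
— OS: 2×3; PE[1][1] trace:
  @0  [1,1]  acc 0  |  →0  ↓0
  @1  [1,1]  acc 0  |  →0  ↓0
  @2  [1,1]  acc 42  |  →7  ↓6
  @3  [1,1]  acc 60  |  →9  ↓2
  @4  [1,1]  acc 60  |  →0  ↓0
— RS: 2×2; PE[1][1] trace:
  @0  [1,1]  acc 0  |  →0  ↓0
  @1  [1,1]  acc 0  |  →0  ↓0
  @2  [1,1]  acc 95  |  →95  ↓9
  @3  [1,1]  acc 60  |  →60  ↓2
  @4  [1,1]  acc 72  |  →72  ↓1

dataflow = RS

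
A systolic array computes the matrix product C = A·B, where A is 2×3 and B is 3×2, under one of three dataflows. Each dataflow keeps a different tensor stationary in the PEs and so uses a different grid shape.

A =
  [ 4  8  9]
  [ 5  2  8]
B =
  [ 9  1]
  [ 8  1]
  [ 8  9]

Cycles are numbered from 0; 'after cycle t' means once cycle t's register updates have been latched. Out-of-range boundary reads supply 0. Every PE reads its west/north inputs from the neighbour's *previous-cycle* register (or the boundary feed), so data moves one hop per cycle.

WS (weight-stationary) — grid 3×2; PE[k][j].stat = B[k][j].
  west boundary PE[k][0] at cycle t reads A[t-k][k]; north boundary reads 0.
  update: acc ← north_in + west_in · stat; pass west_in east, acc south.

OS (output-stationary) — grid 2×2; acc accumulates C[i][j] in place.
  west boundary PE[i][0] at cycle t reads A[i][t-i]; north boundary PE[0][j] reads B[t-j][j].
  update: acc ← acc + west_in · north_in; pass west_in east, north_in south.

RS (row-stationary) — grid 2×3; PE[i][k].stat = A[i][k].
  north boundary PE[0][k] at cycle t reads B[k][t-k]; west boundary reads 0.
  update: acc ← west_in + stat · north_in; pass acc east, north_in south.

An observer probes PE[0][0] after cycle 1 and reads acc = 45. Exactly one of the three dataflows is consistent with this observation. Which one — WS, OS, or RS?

Under WS (3×2), PE[0][0]:
  after 0 — PE[0][0] acc=36, pass-E 4, pass-S 36
  after 1 — PE[0][0] acc=45, pass-E 5, pass-S 45
Under OS (2×2), PE[0][0]:
  after 0 — PE[0][0] acc=36, pass-E 4, pass-S 9
  after 1 — PE[0][0] acc=100, pass-E 8, pass-S 8
Under RS (2×3), PE[0][0]:
  after 0 — PE[0][0] acc=36, pass-E 36, pass-S 9
  after 1 — PE[0][0] acc=4, pass-E 4, pass-S 1

dataflow = WS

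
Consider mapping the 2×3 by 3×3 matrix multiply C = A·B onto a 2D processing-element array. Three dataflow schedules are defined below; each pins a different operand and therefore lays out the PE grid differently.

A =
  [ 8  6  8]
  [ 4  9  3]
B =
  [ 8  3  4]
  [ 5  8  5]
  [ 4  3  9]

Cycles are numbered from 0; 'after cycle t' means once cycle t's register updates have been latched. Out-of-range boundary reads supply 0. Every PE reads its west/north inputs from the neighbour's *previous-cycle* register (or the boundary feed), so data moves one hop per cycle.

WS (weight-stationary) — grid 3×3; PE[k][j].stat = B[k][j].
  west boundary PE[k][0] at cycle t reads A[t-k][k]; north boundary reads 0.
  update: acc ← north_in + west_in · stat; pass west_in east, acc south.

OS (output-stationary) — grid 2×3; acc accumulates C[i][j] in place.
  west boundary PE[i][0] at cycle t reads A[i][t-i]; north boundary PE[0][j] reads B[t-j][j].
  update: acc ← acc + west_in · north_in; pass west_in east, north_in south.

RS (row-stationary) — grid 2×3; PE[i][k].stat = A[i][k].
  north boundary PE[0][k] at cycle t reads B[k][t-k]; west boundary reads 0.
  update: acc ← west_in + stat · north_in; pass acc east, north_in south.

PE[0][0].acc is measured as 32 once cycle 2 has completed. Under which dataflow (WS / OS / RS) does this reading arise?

dataflow = RS

WS (3×3 grid), PE[0][0]:
  step 0 · PE0,0: acc=64; fwd→8 fwd↓64
  step 1 · PE0,0: acc=32; fwd→4 fwd↓32
  step 2 · PE0,0: acc=0; fwd→0 fwd↓0
OS (2×3 grid), PE[0][0]:
  step 0 · PE0,0: acc=64; fwd→8 fwd↓8
  step 1 · PE0,0: acc=94; fwd→6 fwd↓5
  step 2 · PE0,0: acc=126; fwd→8 fwd↓4
RS (2×3 grid), PE[0][0]:
  step 0 · PE0,0: acc=64; fwd→64 fwd↓8
  step 1 · PE0,0: acc=24; fwd→24 fwd↓3
  step 2 · PE0,0: acc=32; fwd→32 fwd↓4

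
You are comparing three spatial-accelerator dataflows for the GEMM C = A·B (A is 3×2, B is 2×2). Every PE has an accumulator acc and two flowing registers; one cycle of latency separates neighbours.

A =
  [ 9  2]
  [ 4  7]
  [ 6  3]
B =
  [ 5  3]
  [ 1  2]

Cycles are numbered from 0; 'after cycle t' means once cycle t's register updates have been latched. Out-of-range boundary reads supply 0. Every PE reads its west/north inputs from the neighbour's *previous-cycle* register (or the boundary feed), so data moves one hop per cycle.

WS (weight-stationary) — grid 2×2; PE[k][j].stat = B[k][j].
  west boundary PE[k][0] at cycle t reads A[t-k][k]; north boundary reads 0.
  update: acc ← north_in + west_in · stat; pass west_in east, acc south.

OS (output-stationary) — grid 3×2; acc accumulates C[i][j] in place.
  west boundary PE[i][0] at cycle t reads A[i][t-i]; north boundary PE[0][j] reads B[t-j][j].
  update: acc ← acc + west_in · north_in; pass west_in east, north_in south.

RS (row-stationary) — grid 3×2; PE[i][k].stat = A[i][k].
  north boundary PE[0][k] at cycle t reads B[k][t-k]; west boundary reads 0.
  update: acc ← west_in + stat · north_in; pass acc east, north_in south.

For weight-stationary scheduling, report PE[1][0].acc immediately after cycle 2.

PE[1][0].acc = 27

WS on a 2×2 grid — tracing PE[1][0] and its feeders:
  step 0 · PE0,0: acc=45; fwd→9 fwd↓45
  step 0 · PE1,0: acc=0; fwd→0 fwd↓0
  step 1 · PE0,0: acc=20; fwd→4 fwd↓20
  step 1 · PE1,0: acc=47; fwd→2 fwd↓47
  step 2 · PE0,0: acc=30; fwd→6 fwd↓30
  step 2 · PE1,0: acc=27; fwd→7 fwd↓27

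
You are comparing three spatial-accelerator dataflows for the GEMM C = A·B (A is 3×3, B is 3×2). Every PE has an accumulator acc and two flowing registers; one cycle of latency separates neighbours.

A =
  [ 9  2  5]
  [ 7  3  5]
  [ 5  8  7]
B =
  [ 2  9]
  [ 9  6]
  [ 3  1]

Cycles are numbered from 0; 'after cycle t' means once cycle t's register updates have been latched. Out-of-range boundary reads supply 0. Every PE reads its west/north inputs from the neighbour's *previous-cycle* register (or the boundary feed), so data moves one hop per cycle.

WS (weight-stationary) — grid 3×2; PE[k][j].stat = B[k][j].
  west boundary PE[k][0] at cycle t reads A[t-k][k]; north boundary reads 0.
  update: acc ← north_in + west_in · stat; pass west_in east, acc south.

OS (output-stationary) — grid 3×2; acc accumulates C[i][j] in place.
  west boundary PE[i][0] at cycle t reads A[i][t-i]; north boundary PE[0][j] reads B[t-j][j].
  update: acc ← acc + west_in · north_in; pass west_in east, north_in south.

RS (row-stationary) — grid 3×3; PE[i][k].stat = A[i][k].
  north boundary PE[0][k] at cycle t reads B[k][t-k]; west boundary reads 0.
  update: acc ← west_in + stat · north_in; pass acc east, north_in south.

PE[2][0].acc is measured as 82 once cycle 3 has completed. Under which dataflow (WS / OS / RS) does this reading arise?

WS [3×2] PE[2][0] across cycles:
  0: (2,0).acc=0  regs=<0,0>
  1: (2,0).acc=0  regs=<0,0>
  2: (2,0).acc=51  regs=<5,51>
  3: (2,0).acc=56  regs=<5,56>
OS [3×2] PE[2][0] across cycles:
  0: (2,0).acc=0  regs=<0,0>
  1: (2,0).acc=0  regs=<0,0>
  2: (2,0).acc=10  regs=<5,2>
  3: (2,0).acc=82  regs=<8,9>
RS [3×3] PE[2][0] across cycles:
  0: (2,0).acc=0  regs=<0,0>
  1: (2,0).acc=0  regs=<0,0>
  2: (2,0).acc=10  regs=<10,2>
  3: (2,0).acc=45  regs=<45,9>

dataflow = OS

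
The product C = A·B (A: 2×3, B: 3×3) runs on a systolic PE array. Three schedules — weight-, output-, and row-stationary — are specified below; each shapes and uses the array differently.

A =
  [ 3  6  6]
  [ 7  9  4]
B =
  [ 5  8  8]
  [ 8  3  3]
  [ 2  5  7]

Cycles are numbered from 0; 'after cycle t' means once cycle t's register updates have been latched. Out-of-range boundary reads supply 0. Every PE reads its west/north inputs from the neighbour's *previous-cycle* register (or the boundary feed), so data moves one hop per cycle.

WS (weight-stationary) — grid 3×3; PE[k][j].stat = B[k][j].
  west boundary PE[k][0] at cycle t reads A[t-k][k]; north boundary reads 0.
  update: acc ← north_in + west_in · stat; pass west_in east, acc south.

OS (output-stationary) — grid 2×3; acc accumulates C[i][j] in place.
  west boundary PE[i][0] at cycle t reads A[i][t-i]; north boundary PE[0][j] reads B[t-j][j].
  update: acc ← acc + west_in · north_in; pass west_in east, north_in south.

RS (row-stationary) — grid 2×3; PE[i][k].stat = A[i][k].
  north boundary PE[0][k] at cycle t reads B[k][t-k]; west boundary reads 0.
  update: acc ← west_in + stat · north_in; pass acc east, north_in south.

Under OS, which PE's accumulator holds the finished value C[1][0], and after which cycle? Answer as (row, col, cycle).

OS: C[1][0] accumulates in PE[1][0]:
  after 0 — PE[1][0] acc=0, pass-E 0, pass-S 0
  after 1 — PE[1][0] acc=35, pass-E 7, pass-S 5
  after 2 — PE[1][0] acc=107, pass-E 9, pass-S 8
  after 3 — PE[1][0] acc=115, pass-E 4, pass-S 2

(row, col, cycle) = (1, 0, 3)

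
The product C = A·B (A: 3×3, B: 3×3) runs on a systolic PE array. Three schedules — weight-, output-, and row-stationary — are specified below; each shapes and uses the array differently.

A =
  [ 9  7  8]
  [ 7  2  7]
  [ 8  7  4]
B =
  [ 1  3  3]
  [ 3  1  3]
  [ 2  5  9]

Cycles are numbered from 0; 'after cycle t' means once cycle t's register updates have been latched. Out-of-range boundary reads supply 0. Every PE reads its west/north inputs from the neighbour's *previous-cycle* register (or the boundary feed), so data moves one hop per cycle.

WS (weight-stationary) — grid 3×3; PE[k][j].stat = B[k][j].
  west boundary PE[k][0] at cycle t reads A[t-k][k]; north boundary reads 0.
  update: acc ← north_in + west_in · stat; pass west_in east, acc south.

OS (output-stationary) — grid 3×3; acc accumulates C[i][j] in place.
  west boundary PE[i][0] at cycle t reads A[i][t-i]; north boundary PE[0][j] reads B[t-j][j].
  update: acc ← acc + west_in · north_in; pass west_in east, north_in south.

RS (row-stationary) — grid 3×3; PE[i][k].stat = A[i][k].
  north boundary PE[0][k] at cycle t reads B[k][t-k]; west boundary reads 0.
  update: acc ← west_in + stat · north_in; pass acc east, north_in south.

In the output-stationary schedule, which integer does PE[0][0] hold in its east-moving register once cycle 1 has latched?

OS (3×3). Following PE[0][0] plus its west/north inputs:
  @0  [0,0]  acc 9  |  →9  ↓1
  @1  [0,0]  acc 30  |  →7  ↓3

register = 7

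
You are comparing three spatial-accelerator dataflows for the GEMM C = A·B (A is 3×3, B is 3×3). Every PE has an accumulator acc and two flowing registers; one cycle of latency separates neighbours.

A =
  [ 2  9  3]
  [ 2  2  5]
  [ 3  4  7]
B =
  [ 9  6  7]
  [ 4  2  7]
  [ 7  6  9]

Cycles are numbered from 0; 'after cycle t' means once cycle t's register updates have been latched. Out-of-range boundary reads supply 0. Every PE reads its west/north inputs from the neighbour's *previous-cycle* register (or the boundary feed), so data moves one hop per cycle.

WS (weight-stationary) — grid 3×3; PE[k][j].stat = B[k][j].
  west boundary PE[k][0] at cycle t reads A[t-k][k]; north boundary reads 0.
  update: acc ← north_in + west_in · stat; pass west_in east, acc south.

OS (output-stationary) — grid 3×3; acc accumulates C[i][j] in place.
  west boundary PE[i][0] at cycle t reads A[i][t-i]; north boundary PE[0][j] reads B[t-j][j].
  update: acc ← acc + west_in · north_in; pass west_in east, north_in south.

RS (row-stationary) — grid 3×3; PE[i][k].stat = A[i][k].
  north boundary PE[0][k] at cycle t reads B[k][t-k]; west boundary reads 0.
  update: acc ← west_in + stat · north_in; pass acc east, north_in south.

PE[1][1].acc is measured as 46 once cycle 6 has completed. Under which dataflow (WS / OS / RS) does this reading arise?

Under WS (3×3), PE[1][1]:
  after 0 — PE[1][1] acc=0, pass-E 0, pass-S 0
  after 1 — PE[1][1] acc=0, pass-E 0, pass-S 0
  after 2 — PE[1][1] acc=30, pass-E 9, pass-S 30
  after 3 — PE[1][1] acc=16, pass-E 2, pass-S 16
  after 4 — PE[1][1] acc=26, pass-E 4, pass-S 26
  after 5 — PE[1][1] acc=0, pass-E 0, pass-S 0
  after 6 — PE[1][1] acc=0, pass-E 0, pass-S 0
Under OS (3×3), PE[1][1]:
  after 0 — PE[1][1] acc=0, pass-E 0, pass-S 0
  after 1 — PE[1][1] acc=0, pass-E 0, pass-S 0
  after 2 — PE[1][1] acc=12, pass-E 2, pass-S 6
  after 3 — PE[1][1] acc=16, pass-E 2, pass-S 2
  after 4 — PE[1][1] acc=46, pass-E 5, pass-S 6
  after 5 — PE[1][1] acc=46, pass-E 0, pass-S 0
  after 6 — PE[1][1] acc=46, pass-E 0, pass-S 0
Under RS (3×3), PE[1][1]:
  after 0 — PE[1][1] acc=0, pass-E 0, pass-S 0
  after 1 — PE[1][1] acc=0, pass-E 0, pass-S 0
  after 2 — PE[1][1] acc=26, pass-E 26, pass-S 4
  after 3 — PE[1][1] acc=16, pass-E 16, pass-S 2
  after 4 — PE[1][1] acc=28, pass-E 28, pass-S 7
  after 5 — PE[1][1] acc=0, pass-E 0, pass-S 0
  after 6 — PE[1][1] acc=0, pass-E 0, pass-S 0

dataflow = OS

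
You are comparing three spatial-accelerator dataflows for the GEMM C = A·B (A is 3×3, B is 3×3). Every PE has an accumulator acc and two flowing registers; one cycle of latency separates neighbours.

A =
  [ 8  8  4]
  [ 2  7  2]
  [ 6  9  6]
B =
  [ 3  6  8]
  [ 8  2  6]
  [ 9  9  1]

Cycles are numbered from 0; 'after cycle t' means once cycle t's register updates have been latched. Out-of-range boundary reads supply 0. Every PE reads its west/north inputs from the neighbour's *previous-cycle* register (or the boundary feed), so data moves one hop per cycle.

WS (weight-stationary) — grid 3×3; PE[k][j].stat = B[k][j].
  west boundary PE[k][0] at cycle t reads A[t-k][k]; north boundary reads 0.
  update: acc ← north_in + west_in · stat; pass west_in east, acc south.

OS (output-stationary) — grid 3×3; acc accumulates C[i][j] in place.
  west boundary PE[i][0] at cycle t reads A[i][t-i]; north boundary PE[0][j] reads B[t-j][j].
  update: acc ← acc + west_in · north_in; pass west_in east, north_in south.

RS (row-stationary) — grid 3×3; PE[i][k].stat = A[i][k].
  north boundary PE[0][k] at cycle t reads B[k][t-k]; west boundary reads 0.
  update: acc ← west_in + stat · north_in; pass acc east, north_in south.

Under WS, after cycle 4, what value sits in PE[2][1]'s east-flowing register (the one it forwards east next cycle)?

WS 3×3: PE[2][1] cycle-by-cycle (with neighbour feeds):
  step 0 · PE1,1: acc=0; fwd→0 fwd↓0
  step 0 · PE2,0: acc=0; fwd→0 fwd↓0
  step 0 · PE2,1: acc=0; fwd→0 fwd↓0
  step 1 · PE1,1: acc=0; fwd→0 fwd↓0
  step 1 · PE2,0: acc=0; fwd→0 fwd↓0
  step 1 · PE2,1: acc=0; fwd→0 fwd↓0
  step 2 · PE1,1: acc=64; fwd→8 fwd↓64
  step 2 · PE2,0: acc=124; fwd→4 fwd↓124
  step 2 · PE2,1: acc=0; fwd→0 fwd↓0
  step 3 · PE1,1: acc=26; fwd→7 fwd↓26
  step 3 · PE2,0: acc=80; fwd→2 fwd↓80
  step 3 · PE2,1: acc=100; fwd→4 fwd↓100
  step 4 · PE1,1: acc=54; fwd→9 fwd↓54
  step 4 · PE2,0: acc=144; fwd→6 fwd↓144
  step 4 · PE2,1: acc=44; fwd→2 fwd↓44

register = 2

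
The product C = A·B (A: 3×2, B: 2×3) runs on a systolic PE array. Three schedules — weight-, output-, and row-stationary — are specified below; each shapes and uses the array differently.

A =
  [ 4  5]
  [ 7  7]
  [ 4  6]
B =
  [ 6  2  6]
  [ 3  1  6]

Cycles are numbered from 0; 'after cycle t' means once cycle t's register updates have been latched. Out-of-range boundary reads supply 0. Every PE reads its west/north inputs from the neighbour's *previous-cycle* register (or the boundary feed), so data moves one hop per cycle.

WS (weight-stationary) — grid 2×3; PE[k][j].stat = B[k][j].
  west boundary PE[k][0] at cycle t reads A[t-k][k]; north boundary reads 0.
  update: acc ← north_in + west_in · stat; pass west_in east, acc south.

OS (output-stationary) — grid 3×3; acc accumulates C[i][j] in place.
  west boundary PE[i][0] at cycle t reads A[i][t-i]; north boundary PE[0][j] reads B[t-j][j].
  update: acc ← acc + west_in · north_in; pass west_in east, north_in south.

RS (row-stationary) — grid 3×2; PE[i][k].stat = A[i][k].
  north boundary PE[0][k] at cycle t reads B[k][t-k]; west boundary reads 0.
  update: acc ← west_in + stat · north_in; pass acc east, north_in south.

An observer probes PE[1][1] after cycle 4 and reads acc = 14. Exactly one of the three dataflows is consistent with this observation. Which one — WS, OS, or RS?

Under WS (2×3), PE[1][1]:
  cycle 0: PE[1][1] → acc 0, east 0, south 0
  cycle 1: PE[1][1] → acc 0, east 0, south 0
  cycle 2: PE[1][1] → acc 13, east 5, south 13
  cycle 3: PE[1][1] → acc 21, east 7, south 21
  cycle 4: PE[1][1] → acc 14, east 6, south 14
Under OS (3×3), PE[1][1]:
  cycle 0: PE[1][1] → acc 0, east 0, south 0
  cycle 1: PE[1][1] → acc 0, east 0, south 0
  cycle 2: PE[1][1] → acc 14, east 7, south 2
  cycle 3: PE[1][1] → acc 21, east 7, south 1
  cycle 4: PE[1][1] → acc 21, east 0, south 0
Under RS (3×2), PE[1][1]:
  cycle 0: PE[1][1] → acc 0, east 0, south 0
  cycle 1: PE[1][1] → acc 0, east 0, south 0
  cycle 2: PE[1][1] → acc 63, east 63, south 3
  cycle 3: PE[1][1] → acc 21, east 21, south 1
  cycle 4: PE[1][1] → acc 84, east 84, south 6

dataflow = WS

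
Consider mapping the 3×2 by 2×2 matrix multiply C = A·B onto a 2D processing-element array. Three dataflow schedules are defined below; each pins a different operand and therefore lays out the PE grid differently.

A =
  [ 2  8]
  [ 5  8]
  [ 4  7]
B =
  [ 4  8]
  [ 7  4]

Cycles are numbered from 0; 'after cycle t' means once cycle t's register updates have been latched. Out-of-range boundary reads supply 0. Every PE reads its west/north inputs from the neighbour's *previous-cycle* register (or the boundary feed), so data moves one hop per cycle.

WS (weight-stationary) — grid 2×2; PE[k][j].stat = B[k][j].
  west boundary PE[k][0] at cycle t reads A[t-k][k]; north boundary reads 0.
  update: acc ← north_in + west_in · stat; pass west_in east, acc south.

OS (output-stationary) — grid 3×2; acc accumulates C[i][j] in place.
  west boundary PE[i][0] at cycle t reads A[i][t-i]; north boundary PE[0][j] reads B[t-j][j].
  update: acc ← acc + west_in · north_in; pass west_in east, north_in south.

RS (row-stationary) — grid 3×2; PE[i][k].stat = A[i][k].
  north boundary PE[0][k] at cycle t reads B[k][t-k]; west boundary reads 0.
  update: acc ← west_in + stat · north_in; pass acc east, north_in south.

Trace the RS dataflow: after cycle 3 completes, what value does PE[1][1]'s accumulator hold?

PE[1][1].acc = 72

RS (3×2). Following PE[1][1] plus its west/north inputs:
  step 0 · PE0,1: acc=0; fwd→0 fwd↓0
  step 0 · PE1,0: acc=0; fwd→0 fwd↓0
  step 0 · PE1,1: acc=0; fwd→0 fwd↓0
  step 1 · PE0,1: acc=64; fwd→64 fwd↓7
  step 1 · PE1,0: acc=20; fwd→20 fwd↓4
  step 1 · PE1,1: acc=0; fwd→0 fwd↓0
  step 2 · PE0,1: acc=48; fwd→48 fwd↓4
  step 2 · PE1,0: acc=40; fwd→40 fwd↓8
  step 2 · PE1,1: acc=76; fwd→76 fwd↓7
  step 3 · PE0,1: acc=0; fwd→0 fwd↓0
  step 3 · PE1,0: acc=0; fwd→0 fwd↓0
  step 3 · PE1,1: acc=72; fwd→72 fwd↓4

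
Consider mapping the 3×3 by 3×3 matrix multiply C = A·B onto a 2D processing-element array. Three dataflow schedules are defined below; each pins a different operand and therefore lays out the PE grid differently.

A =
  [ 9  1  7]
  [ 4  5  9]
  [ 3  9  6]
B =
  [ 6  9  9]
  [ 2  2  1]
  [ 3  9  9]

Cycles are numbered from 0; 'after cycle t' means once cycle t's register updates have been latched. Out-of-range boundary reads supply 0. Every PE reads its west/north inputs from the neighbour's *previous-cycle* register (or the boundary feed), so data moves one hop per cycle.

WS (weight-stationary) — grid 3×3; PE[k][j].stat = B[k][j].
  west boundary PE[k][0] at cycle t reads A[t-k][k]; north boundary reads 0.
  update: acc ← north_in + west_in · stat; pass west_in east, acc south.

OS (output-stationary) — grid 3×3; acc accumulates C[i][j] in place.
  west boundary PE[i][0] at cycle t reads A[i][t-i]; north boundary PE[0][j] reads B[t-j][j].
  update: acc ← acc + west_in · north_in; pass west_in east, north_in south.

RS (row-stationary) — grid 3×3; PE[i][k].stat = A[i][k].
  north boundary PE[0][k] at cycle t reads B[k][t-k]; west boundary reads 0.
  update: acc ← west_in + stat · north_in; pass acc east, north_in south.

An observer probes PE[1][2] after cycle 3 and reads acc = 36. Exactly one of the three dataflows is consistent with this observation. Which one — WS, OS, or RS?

— WS: 3×3; PE[1][2] trace:
  after 0 — PE[1][2] acc=0, pass-E 0, pass-S 0
  after 1 — PE[1][2] acc=0, pass-E 0, pass-S 0
  after 2 — PE[1][2] acc=0, pass-E 0, pass-S 0
  after 3 — PE[1][2] acc=82, pass-E 1, pass-S 82
— OS: 3×3; PE[1][2] trace:
  after 0 — PE[1][2] acc=0, pass-E 0, pass-S 0
  after 1 — PE[1][2] acc=0, pass-E 0, pass-S 0
  after 2 — PE[1][2] acc=0, pass-E 0, pass-S 0
  after 3 — PE[1][2] acc=36, pass-E 4, pass-S 9
— RS: 3×3; PE[1][2] trace:
  after 0 — PE[1][2] acc=0, pass-E 0, pass-S 0
  after 1 — PE[1][2] acc=0, pass-E 0, pass-S 0
  after 2 — PE[1][2] acc=0, pass-E 0, pass-S 0
  after 3 — PE[1][2] acc=61, pass-E 61, pass-S 3

dataflow = OS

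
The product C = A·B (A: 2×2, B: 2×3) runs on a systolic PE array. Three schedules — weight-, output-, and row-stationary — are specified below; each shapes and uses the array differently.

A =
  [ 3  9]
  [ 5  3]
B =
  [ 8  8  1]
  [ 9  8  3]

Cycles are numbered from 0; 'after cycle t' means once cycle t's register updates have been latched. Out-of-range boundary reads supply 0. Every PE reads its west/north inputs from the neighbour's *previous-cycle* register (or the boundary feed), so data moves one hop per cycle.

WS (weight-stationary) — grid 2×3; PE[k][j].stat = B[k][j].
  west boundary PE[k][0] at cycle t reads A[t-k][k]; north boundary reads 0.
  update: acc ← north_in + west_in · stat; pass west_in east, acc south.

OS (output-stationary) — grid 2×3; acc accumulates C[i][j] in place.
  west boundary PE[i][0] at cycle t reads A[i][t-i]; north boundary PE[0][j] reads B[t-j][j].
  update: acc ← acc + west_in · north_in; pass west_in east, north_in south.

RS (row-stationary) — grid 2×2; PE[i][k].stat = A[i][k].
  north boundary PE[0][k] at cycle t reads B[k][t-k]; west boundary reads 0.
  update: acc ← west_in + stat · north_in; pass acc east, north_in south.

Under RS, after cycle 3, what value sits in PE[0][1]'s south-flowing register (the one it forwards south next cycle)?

RS (2×2). Following PE[0][1] plus its west/north inputs:
  [0] (0,0) acc=24 (h:24 v:8)
  [0] (0,1) acc=0 (h:0 v:0)
  [1] (0,0) acc=24 (h:24 v:8)
  [1] (0,1) acc=105 (h:105 v:9)
  [2] (0,0) acc=3 (h:3 v:1)
  [2] (0,1) acc=96 (h:96 v:8)
  [3] (0,0) acc=0 (h:0 v:0)
  [3] (0,1) acc=30 (h:30 v:3)

register = 3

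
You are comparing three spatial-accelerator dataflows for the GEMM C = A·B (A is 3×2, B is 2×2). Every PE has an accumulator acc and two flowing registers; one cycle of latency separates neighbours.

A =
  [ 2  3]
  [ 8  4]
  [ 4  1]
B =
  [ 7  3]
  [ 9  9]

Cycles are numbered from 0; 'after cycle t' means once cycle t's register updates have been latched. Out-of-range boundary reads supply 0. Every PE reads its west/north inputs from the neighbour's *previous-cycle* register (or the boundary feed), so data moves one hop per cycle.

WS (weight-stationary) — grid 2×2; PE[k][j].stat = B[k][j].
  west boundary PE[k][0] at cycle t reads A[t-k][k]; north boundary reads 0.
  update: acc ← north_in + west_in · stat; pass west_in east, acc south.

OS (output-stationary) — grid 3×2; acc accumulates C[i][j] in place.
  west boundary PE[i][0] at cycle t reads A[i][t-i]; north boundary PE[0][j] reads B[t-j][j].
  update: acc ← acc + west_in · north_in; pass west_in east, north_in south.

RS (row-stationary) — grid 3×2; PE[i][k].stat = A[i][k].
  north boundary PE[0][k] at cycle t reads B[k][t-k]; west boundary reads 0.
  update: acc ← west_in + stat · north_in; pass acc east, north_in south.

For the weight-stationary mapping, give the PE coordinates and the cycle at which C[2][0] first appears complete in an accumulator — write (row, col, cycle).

(row, col, cycle) = (1, 0, 3)

WS: C[2][0] accumulates in PE[1][0]:
  [0] (1,0) acc=0 (h:0 v:0)
  [1] (1,0) acc=41 (h:3 v:41)
  [2] (1,0) acc=92 (h:4 v:92)
  [3] (1,0) acc=37 (h:1 v:37)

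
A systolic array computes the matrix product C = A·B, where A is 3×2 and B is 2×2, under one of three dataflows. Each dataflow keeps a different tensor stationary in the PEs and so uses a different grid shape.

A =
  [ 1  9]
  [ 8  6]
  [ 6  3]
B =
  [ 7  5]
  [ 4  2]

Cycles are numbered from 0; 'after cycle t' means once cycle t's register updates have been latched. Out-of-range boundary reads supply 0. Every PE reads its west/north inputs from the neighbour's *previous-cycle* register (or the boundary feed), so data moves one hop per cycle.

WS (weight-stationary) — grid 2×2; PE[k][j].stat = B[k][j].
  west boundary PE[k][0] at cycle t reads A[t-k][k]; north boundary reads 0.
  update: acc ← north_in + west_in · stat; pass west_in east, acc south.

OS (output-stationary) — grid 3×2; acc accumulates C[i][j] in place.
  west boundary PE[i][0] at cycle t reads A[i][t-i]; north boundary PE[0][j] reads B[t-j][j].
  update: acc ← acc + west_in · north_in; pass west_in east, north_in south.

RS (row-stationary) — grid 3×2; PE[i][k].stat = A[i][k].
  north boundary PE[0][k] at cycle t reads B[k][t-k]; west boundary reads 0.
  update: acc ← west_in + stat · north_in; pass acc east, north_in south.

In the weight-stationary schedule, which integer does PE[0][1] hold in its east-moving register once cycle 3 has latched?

register = 6

WS on a 2×2 grid — tracing PE[0][1] and its feeders:
  after 0 — PE[0][0] acc=7, pass-E 1, pass-S 7
  after 0 — PE[0][1] acc=0, pass-E 0, pass-S 0
  after 1 — PE[0][0] acc=56, pass-E 8, pass-S 56
  after 1 — PE[0][1] acc=5, pass-E 1, pass-S 5
  after 2 — PE[0][0] acc=42, pass-E 6, pass-S 42
  after 2 — PE[0][1] acc=40, pass-E 8, pass-S 40
  after 3 — PE[0][0] acc=0, pass-E 0, pass-S 0
  after 3 — PE[0][1] acc=30, pass-E 6, pass-S 30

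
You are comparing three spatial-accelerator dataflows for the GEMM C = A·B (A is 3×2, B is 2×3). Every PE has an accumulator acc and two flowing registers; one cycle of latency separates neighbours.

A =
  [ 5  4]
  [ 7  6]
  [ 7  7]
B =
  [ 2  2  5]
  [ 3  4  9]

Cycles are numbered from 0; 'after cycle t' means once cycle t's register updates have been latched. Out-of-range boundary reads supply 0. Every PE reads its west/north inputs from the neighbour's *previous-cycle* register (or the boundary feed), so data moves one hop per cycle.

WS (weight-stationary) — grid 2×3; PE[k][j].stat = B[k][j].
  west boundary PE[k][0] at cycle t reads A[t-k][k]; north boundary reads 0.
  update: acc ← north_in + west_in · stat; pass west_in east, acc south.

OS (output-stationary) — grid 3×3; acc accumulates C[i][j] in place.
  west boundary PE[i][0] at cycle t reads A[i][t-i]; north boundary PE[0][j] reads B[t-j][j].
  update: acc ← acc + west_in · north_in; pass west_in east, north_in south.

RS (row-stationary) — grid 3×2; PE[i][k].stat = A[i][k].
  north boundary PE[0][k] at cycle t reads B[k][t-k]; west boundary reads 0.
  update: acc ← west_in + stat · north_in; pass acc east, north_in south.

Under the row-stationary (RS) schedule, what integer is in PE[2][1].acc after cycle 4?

RS 3×2: PE[2][1] cycle-by-cycle (with neighbour feeds):
  t=0 PE[1][1]: acc=0 h=0 v=0
  t=0 PE[2][0]: acc=0 h=0 v=0
  t=0 PE[2][1]: acc=0 h=0 v=0
  t=1 PE[1][1]: acc=0 h=0 v=0
  t=1 PE[2][0]: acc=0 h=0 v=0
  t=1 PE[2][1]: acc=0 h=0 v=0
  t=2 PE[1][1]: acc=32 h=32 v=3
  t=2 PE[2][0]: acc=14 h=14 v=2
  t=2 PE[2][1]: acc=0 h=0 v=0
  t=3 PE[1][1]: acc=38 h=38 v=4
  t=3 PE[2][0]: acc=14 h=14 v=2
  t=3 PE[2][1]: acc=35 h=35 v=3
  t=4 PE[1][1]: acc=89 h=89 v=9
  t=4 PE[2][0]: acc=35 h=35 v=5
  t=4 PE[2][1]: acc=42 h=42 v=4

PE[2][1].acc = 42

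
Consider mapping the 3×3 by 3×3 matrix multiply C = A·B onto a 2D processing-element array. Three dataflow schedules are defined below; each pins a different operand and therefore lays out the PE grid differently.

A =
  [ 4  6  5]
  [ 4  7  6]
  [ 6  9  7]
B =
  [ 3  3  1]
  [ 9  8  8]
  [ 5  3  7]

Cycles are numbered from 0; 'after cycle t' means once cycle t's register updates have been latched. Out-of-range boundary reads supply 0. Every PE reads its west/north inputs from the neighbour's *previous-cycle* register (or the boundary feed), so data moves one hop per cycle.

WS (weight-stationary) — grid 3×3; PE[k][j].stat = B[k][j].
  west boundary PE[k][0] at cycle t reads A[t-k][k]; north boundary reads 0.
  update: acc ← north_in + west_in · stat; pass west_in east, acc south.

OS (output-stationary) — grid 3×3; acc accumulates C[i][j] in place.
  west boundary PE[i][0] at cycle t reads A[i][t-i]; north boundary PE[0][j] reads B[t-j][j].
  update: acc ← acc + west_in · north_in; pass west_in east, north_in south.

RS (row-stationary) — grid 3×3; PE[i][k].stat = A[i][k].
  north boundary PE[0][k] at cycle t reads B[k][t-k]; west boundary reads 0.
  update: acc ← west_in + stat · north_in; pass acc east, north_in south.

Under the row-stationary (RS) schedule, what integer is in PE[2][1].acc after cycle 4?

PE[2][1].acc = 90

RS (3×3). Following PE[2][1] plus its west/north inputs:
  t=0 PE[1][1]: acc=0 h=0 v=0
  t=0 PE[2][0]: acc=0 h=0 v=0
  t=0 PE[2][1]: acc=0 h=0 v=0
  t=1 PE[1][1]: acc=0 h=0 v=0
  t=1 PE[2][0]: acc=0 h=0 v=0
  t=1 PE[2][1]: acc=0 h=0 v=0
  t=2 PE[1][1]: acc=75 h=75 v=9
  t=2 PE[2][0]: acc=18 h=18 v=3
  t=2 PE[2][1]: acc=0 h=0 v=0
  t=3 PE[1][1]: acc=68 h=68 v=8
  t=3 PE[2][0]: acc=18 h=18 v=3
  t=3 PE[2][1]: acc=99 h=99 v=9
  t=4 PE[1][1]: acc=60 h=60 v=8
  t=4 PE[2][0]: acc=6 h=6 v=1
  t=4 PE[2][1]: acc=90 h=90 v=8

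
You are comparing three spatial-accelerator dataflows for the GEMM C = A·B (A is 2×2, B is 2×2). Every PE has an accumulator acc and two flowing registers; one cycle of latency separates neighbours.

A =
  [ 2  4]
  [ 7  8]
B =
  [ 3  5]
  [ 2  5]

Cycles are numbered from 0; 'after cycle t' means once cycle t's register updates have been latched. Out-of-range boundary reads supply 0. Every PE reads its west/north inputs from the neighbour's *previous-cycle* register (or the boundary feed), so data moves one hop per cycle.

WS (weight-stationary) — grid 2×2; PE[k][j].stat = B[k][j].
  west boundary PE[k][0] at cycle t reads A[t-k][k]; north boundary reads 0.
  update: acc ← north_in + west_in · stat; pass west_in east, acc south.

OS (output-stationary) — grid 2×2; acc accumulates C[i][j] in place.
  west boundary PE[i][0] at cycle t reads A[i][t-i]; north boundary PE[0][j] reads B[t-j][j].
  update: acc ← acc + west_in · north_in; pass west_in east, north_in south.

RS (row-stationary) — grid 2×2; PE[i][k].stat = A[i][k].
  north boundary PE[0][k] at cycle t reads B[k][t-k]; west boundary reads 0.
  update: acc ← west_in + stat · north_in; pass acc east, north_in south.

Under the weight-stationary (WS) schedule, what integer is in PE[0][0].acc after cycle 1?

PE[0][0].acc = 21

Tracing WS — 2×2 array, target PE[0][0]:
  t=0 PE[0][0]: acc=6 h=2 v=6
  t=1 PE[0][0]: acc=21 h=7 v=21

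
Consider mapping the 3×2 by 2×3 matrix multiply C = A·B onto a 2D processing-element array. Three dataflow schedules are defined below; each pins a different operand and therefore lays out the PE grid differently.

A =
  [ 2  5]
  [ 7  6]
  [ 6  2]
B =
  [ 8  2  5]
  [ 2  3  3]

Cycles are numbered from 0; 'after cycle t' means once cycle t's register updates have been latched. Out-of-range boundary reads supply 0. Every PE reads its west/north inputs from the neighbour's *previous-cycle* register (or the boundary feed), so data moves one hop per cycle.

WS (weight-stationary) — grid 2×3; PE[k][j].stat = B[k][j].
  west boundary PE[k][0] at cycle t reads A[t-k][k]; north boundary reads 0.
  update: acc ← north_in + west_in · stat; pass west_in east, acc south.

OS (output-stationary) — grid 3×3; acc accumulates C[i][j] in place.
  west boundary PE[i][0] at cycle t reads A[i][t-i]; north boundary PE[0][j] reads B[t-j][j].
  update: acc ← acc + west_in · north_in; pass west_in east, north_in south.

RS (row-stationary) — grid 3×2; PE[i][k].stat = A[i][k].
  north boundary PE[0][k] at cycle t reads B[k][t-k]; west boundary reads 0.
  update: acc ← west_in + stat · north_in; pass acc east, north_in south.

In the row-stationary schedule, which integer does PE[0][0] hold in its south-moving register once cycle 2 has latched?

RS on a 3×2 grid — tracing PE[0][0] and its feeders:
  @0  [0,0]  acc 16  |  →16  ↓8
  @1  [0,0]  acc 4  |  →4  ↓2
  @2  [0,0]  acc 10  |  →10  ↓5

register = 5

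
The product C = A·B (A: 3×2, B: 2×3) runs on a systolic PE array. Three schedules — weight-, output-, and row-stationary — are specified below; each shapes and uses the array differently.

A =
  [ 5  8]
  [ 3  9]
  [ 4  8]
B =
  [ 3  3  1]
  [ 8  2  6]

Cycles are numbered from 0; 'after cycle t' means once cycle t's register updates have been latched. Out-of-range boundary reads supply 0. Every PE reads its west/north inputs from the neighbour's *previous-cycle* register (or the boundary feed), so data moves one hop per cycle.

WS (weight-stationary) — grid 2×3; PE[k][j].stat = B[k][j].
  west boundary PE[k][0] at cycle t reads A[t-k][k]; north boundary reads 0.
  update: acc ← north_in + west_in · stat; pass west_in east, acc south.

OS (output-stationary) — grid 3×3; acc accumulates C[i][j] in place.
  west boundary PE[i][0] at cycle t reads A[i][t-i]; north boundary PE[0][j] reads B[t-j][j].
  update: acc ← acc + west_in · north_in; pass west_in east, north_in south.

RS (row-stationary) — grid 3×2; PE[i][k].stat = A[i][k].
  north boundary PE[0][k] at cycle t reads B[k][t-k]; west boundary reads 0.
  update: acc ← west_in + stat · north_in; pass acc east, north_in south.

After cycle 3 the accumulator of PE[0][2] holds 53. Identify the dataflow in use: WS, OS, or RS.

WS (2×3 grid), PE[0][2]:
  [0] (0,2) acc=0 (h:0 v:0)
  [1] (0,2) acc=0 (h:0 v:0)
  [2] (0,2) acc=5 (h:5 v:5)
  [3] (0,2) acc=3 (h:3 v:3)
OS (3×3 grid), PE[0][2]:
  [0] (0,2) acc=0 (h:0 v:0)
  [1] (0,2) acc=0 (h:0 v:0)
  [2] (0,2) acc=5 (h:5 v:1)
  [3] (0,2) acc=53 (h:8 v:6)
— RS: 3×2 array has no PE[0][2].

dataflow = OS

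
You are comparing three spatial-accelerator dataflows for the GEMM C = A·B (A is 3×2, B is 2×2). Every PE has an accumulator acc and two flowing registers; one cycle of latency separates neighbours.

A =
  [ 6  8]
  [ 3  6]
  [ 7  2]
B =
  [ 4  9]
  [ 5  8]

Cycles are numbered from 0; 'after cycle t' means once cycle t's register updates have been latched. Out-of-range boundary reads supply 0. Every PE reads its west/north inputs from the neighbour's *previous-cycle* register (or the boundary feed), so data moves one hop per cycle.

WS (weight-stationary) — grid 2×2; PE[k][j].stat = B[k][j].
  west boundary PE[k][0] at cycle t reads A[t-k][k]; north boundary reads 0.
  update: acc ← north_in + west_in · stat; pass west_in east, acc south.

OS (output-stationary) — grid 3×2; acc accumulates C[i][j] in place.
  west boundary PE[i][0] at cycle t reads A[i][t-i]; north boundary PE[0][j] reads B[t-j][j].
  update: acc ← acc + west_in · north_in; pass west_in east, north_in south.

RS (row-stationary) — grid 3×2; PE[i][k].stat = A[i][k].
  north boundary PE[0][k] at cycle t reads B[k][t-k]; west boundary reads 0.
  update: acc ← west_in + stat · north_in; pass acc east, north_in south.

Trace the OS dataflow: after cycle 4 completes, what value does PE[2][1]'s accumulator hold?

PE[2][1].acc = 79

OS (3×2). Following PE[2][1] plus its west/north inputs:
  t=0 PE[1][1]: acc=0 h=0 v=0
  t=0 PE[2][0]: acc=0 h=0 v=0
  t=0 PE[2][1]: acc=0 h=0 v=0
  t=1 PE[1][1]: acc=0 h=0 v=0
  t=1 PE[2][0]: acc=0 h=0 v=0
  t=1 PE[2][1]: acc=0 h=0 v=0
  t=2 PE[1][1]: acc=27 h=3 v=9
  t=2 PE[2][0]: acc=28 h=7 v=4
  t=2 PE[2][1]: acc=0 h=0 v=0
  t=3 PE[1][1]: acc=75 h=6 v=8
  t=3 PE[2][0]: acc=38 h=2 v=5
  t=3 PE[2][1]: acc=63 h=7 v=9
  t=4 PE[1][1]: acc=75 h=0 v=0
  t=4 PE[2][0]: acc=38 h=0 v=0
  t=4 PE[2][1]: acc=79 h=2 v=8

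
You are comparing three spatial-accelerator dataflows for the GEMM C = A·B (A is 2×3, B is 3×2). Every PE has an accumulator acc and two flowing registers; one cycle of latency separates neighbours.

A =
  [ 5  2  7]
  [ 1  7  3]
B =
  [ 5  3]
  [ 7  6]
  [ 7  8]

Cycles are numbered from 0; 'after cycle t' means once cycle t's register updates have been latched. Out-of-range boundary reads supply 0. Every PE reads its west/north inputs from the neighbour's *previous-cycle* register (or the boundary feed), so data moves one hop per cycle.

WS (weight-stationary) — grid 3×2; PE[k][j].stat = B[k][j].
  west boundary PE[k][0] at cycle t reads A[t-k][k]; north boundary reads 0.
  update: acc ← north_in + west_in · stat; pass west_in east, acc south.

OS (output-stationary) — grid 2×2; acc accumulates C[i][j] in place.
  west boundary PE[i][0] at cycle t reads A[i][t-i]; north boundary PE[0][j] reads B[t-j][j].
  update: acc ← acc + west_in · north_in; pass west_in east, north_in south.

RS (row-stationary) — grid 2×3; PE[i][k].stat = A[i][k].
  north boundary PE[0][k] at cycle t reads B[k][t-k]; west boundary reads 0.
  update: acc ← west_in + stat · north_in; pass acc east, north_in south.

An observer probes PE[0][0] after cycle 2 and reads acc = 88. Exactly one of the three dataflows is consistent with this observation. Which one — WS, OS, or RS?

WS [3×2] PE[0][0] across cycles:
  t=0 PE[0][0]: acc=25 h=5 v=25
  t=1 PE[0][0]: acc=5 h=1 v=5
  t=2 PE[0][0]: acc=0 h=0 v=0
OS [2×2] PE[0][0] across cycles:
  t=0 PE[0][0]: acc=25 h=5 v=5
  t=1 PE[0][0]: acc=39 h=2 v=7
  t=2 PE[0][0]: acc=88 h=7 v=7
RS [2×3] PE[0][0] across cycles:
  t=0 PE[0][0]: acc=25 h=25 v=5
  t=1 PE[0][0]: acc=15 h=15 v=3
  t=2 PE[0][0]: acc=0 h=0 v=0

dataflow = OS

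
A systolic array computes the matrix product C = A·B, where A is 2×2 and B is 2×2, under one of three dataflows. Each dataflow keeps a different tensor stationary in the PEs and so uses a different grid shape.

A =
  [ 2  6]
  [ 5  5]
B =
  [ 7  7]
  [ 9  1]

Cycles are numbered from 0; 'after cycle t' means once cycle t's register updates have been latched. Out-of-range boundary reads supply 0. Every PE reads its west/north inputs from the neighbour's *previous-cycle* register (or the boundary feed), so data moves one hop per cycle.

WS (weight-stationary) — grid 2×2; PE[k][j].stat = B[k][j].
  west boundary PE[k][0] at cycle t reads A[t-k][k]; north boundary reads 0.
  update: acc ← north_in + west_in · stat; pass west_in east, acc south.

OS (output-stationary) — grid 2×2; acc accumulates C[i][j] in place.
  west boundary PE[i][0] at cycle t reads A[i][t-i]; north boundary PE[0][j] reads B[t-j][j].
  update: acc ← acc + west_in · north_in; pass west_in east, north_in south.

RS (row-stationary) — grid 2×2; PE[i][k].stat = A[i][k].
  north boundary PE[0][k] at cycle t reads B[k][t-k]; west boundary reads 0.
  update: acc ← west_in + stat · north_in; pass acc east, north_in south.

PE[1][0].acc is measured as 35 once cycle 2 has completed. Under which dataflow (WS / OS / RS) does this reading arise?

dataflow = RS

— WS: 2×2; PE[1][0] trace:
  after 0 — PE[1][0] acc=0, pass-E 0, pass-S 0
  after 1 — PE[1][0] acc=68, pass-E 6, pass-S 68
  after 2 — PE[1][0] acc=80, pass-E 5, pass-S 80
— OS: 2×2; PE[1][0] trace:
  after 0 — PE[1][0] acc=0, pass-E 0, pass-S 0
  after 1 — PE[1][0] acc=35, pass-E 5, pass-S 7
  after 2 — PE[1][0] acc=80, pass-E 5, pass-S 9
— RS: 2×2; PE[1][0] trace:
  after 0 — PE[1][0] acc=0, pass-E 0, pass-S 0
  after 1 — PE[1][0] acc=35, pass-E 35, pass-S 7
  after 2 — PE[1][0] acc=35, pass-E 35, pass-S 7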